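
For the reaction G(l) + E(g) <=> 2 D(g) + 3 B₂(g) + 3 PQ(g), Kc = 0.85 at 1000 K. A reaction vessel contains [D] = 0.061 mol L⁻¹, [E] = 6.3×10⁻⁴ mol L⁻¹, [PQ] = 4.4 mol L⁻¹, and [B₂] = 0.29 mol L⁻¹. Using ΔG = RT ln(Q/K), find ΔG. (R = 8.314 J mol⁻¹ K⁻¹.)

(G is a pure liquid — omitted from Qc.)
Qc = [D]²·[B₂]³·[PQ]³ / [E] = (0.061)²·(0.29)³·(4.4)³ / (6.3×10⁻⁴) = 12.3
ΔG = RT ln(Qc/Kc) = (8.314 J mol⁻¹ K⁻¹)(1000 K) × ln(12.3/0.85)
   = (8.314 kJ/mol)(2.672) = 22.2 kJ/mol
ΔG > 0, so the forward reaction is non-spontaneous (proceeds in reverse).

ΔG = 22.2 kJ/mol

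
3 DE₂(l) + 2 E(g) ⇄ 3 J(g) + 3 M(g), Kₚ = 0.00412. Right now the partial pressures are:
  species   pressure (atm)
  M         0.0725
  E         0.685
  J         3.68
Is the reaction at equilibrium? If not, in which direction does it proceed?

(DE₂ is a pure liquid — omitted from Qₚ.)
Qₚ = P(J)³·P(M)³ / P(E)² = (3.68)³·(0.0725)³ / (0.685)² = 0.0405
Qₚ = 0.0405 > Kₚ = 0.00412, so the reverse reaction proceeds.

in the reverse direction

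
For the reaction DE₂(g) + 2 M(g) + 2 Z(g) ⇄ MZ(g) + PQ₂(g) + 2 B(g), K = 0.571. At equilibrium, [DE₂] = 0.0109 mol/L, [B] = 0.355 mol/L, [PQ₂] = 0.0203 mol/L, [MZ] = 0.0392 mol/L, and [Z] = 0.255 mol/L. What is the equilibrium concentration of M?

[M] = 0.498 mol/L

At equilibrium, K = [MZ]·[PQ₂]·[B]² / ([DE₂]·[M]²·[Z]²) = 0.571.
(0.0392)·(0.0203)·(0.355)² / ((0.0109)·([M])²·(0.255)²) = 0.571
[M]² = 0.248 ⇒ [M] = 0.498 mol/L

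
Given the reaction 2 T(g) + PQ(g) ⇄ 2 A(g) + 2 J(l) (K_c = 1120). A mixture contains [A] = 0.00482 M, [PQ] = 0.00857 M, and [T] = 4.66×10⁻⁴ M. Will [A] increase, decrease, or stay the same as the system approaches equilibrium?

decrease

(J is a pure liquid — omitted from Q_c.)
Q_c = [A]² / ([T]²·[PQ]) = (0.00482)² / ((4.66×10⁻⁴)²·(0.00857)) = 12500
Q_c = 12500 > K_c = 1120: net reverse reaction.
A is a product, so it decreases.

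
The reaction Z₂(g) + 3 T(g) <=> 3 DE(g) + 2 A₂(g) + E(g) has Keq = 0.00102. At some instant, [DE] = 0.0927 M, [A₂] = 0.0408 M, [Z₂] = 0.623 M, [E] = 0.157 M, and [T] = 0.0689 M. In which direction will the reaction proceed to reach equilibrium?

Q = [DE]³·[A₂]²·[E] / ([Z₂]·[T]³) = (0.0927)³·(0.0408)²·(0.157) / ((0.623)·(0.0689)³) = 0.00102
Q = 0.00102 = Keq, so the system is already at equilibrium.

at equilibrium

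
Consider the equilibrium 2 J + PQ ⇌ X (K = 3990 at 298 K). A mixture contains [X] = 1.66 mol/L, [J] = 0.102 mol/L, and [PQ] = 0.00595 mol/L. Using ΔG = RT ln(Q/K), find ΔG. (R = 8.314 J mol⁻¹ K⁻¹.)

ΔG = 4.72 kJ/mol

Q = [X] / ([J]²·[PQ]) = (1.66) / ((0.102)²·(0.00595)) = 26800
ΔG = RT ln(Q/K) = (8.314 J mol⁻¹ K⁻¹)(298 K) × ln(26800/3990)
   = (2.478 kJ/mol)(1.905) = 4.72 kJ/mol
ΔG > 0, so the forward reaction is non-spontaneous (proceeds in reverse).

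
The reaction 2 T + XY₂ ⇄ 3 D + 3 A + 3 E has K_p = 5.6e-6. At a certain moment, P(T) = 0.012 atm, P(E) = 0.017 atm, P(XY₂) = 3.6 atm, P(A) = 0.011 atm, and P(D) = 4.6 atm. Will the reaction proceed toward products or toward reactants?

toward products

Q_p = P(D)³·P(A)³·P(E)³ / (P(T)²·P(XY₂)) = (4.6)³·(0.011)³·(0.017)³ / ((0.012)²·(3.6)) = 1.2e-6
Q_p = 1.2e-6 < K_p = 5.6e-6, so the forward reaction proceeds.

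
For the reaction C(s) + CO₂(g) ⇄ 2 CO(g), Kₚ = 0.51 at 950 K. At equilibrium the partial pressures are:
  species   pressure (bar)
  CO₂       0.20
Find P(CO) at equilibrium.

(C is a pure solid — omitted from Kₚ.)
At equilibrium, Kₚ = P(CO)² / P(CO₂) = 0.51.
(P(CO))² / (0.20) = 0.51
P(CO)² = 0.102 ⇒ P(CO) = 0.32 bar

P(CO) = 0.32 bar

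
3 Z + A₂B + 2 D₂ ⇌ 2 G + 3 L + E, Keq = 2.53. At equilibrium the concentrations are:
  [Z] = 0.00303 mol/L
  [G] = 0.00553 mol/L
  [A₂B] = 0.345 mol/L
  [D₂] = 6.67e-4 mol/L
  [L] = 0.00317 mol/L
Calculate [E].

[E] = 0.0111 mol/L

At equilibrium, Keq = [G]²·[L]³·[E] / ([Z]³·[A₂B]·[D₂]²) = 2.53.
(0.00553)²·(0.00317)³·([E]) / ((0.00303)³·(0.345)·(6.67e-4)²) = 2.53
[E] = 0.0111 mol/L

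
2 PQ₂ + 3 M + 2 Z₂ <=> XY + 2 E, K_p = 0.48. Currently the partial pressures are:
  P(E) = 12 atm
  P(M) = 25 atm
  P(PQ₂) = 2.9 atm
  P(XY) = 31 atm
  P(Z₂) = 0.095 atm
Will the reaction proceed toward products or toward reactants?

Q_p = P(XY)·P(E)² / (P(PQ₂)²·P(M)³·P(Z₂)²) = (31)·(12)² / ((2.9)²·(25)³·(0.095)²) = 3.8
Q_p = 3.8 > K_p = 0.48, so the reverse reaction proceeds.

in the reverse direction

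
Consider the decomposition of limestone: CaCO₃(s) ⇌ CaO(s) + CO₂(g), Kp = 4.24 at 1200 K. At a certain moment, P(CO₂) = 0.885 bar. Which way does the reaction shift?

(CaCO₃, CaO are pure solids — omitted from Qp.)
Qp = P(CO₂) = 0.885
Qp = 0.885 < Kp = 4.24, so the forward reaction proceeds.

toward products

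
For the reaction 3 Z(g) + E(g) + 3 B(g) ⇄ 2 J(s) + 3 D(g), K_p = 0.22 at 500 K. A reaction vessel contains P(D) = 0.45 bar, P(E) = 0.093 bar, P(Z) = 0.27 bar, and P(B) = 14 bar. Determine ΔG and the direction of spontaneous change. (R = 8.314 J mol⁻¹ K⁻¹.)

(J is a pure solid — omitted from Q_p.)
Q_p = P(D)³ / (P(Z)³·P(E)·P(B)³) = (0.45)³ / ((0.27)³·(0.093)·(14)³) = 0.0181
ΔG = RT ln(Q_p/K_p) = (8.314 J mol⁻¹ K⁻¹)(500 K) × ln(0.0181/0.22)
   = (4.157 kJ/mol)(-2.498) = -10.4 kJ/mol
ΔG < 0, so the forward reaction is spontaneous (proceeds forward).

ΔG = -10.4 kJ/mol; the forward reaction is spontaneous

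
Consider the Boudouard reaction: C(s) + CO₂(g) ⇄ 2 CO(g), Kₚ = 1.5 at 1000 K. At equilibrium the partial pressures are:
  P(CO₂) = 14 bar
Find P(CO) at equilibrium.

P(CO) = 4.6 bar

(C is a pure solid — omitted from Kₚ.)
At equilibrium, Kₚ = P(CO)² / P(CO₂) = 1.5.
(P(CO))² / (14) = 1.5
P(CO)² = 21.0 ⇒ P(CO) = 4.6 bar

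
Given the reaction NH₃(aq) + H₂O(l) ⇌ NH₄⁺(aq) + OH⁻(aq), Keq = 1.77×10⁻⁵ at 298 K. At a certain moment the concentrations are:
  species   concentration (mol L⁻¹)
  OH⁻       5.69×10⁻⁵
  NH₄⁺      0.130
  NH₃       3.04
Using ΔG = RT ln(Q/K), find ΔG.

ΔG = -4.92 kJ/mol

(H₂O is a pure liquid — omitted from Q.)
Q = [NH₄⁺]·[OH⁻] / [NH₃] = (0.130)·(5.69×10⁻⁵) / (3.04) = 2.43×10⁻⁶
ΔG = RT ln(Q/Keq) = (8.314 J mol⁻¹ K⁻¹)(298 K) × ln(2.43×10⁻⁶/1.77×10⁻⁵)
   = (2.478 kJ/mol)(-1.986) = -4.92 kJ/mol
ΔG < 0, so the forward reaction is spontaneous (proceeds forward).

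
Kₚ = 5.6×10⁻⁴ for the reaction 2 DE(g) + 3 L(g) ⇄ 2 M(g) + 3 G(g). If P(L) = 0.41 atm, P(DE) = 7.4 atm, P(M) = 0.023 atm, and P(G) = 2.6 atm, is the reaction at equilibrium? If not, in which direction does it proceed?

in the reverse direction

Qₚ = P(M)²·P(G)³ / (P(DE)²·P(L)³) = (0.023)²·(2.6)³ / ((7.4)²·(0.41)³) = 0.0025
Qₚ = 0.0025 > Kₚ = 5.6×10⁻⁴, so the reverse reaction proceeds.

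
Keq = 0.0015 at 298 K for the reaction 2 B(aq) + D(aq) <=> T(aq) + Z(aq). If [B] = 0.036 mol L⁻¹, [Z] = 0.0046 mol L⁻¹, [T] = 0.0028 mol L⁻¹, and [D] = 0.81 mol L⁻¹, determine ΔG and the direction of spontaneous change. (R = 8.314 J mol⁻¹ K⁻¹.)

Q = [T]·[Z] / ([B]²·[D]) = (0.0028)·(0.0046) / ((0.036)²·(0.81)) = 0.0123
ΔG = RT ln(Q/Keq) = (8.314 J mol⁻¹ K⁻¹)(298 K) × ln(0.0123/0.0015)
   = (2.478 kJ/mol)(2.104) = 5.21 kJ/mol
ΔG > 0, so the forward reaction is non-spontaneous (proceeds in reverse).

ΔG = 5.21 kJ/mol; the forward reaction is non-spontaneous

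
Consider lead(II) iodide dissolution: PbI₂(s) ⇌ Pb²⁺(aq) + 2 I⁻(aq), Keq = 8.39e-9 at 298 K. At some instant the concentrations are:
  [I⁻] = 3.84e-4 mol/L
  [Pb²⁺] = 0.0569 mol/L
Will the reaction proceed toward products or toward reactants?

neither direction; the system is at equilibrium

(PbI₂ is a pure solid — omitted from Q.)
Q = [Pb²⁺]·[I⁻]² = (0.0569)·(3.84e-4)² = 8.39e-9
Q = 8.39e-9 = Keq, so the system is already at equilibrium.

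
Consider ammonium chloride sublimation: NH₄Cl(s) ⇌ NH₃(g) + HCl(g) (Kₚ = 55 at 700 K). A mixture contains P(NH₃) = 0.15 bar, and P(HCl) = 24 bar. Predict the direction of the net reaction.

(NH₄Cl is a pure solid — omitted from Qₚ.)
Qₚ = P(NH₃)·P(HCl) = (0.15)·(24) = 3.6
Qₚ = 3.6 < Kₚ = 55, so the forward reaction proceeds.

in the forward direction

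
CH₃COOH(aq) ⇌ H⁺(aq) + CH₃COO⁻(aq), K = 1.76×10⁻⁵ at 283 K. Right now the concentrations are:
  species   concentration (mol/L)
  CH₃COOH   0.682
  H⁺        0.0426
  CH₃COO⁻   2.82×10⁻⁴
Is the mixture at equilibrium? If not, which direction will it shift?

Q = [H⁺]·[CH₃COO⁻] / [CH₃COOH] = (0.0426)·(2.82×10⁻⁴) / (0.682) = 1.76×10⁻⁵
Q = 1.76×10⁻⁵ = K; the system is at equilibrium.

yes, at equilibrium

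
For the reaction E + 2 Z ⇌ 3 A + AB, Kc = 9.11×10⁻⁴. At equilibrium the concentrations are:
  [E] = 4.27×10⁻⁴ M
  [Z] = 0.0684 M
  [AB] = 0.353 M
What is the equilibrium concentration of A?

[A] = 0.00173 M

At equilibrium, Kc = [A]³·[AB] / ([E]·[Z]²) = 9.11×10⁻⁴.
([A])³·(0.353) / ((4.27×10⁻⁴)·(0.0684)²) = 9.11×10⁻⁴
[A]³ = 5.16×10⁻⁹ ⇒ [A] = 0.00173 M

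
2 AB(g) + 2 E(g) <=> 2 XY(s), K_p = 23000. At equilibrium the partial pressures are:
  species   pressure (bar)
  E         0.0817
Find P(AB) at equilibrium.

P(AB) = 0.0807 bar

(XY is a pure solid — omitted from K_p.)
At equilibrium, K_p = 1 / (P(AB)²·P(E)²) = 23000.
1 / ((P(AB))²·(0.0817)²) = 23000
P(AB)² = 0.00651 ⇒ P(AB) = 0.0807 bar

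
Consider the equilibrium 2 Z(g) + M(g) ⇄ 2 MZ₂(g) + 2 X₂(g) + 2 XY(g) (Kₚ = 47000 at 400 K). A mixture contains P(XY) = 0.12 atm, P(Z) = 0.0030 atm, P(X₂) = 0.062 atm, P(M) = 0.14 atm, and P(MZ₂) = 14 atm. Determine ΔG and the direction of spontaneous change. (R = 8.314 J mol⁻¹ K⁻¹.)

ΔG = -5.64 kJ/mol; the forward reaction is spontaneous

Qₚ = P(MZ₂)²·P(X₂)²·P(XY)² / (P(Z)²·P(M)) = (14)²·(0.062)²·(0.12)² / ((0.0030)²·(0.14)) = 8610
ΔG = RT ln(Qₚ/Kₚ) = (8.314 J mol⁻¹ K⁻¹)(400 K) × ln(8610/47000)
   = (3.326 kJ/mol)(-1.697) = -5.64 kJ/mol
ΔG < 0, so the forward reaction is spontaneous (proceeds forward).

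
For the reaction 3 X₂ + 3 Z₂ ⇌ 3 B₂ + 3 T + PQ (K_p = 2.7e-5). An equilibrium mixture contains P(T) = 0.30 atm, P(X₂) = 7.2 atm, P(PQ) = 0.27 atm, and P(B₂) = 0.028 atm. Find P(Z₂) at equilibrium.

P(Z₂) = 0.025 atm

At equilibrium, K_p = P(B₂)³·P(T)³·P(PQ) / (P(X₂)³·P(Z₂)³) = 2.7e-5.
(0.028)³·(0.30)³·(0.27) / ((7.2)³·(P(Z₂))³) = 2.7e-5
P(Z₂)³ = 1.59e-5 ⇒ P(Z₂) = 0.025 atm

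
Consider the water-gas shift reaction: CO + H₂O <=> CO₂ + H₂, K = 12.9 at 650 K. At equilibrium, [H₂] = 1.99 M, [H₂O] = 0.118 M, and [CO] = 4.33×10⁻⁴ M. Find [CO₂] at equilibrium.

[CO₂] = 3.31×10⁻⁴ M

At equilibrium, K = [CO₂]·[H₂] / ([CO]·[H₂O]) = 12.9.
([CO₂])·(1.99) / ((4.33×10⁻⁴)·(0.118)) = 12.9
[CO₂] = 3.31×10⁻⁴ M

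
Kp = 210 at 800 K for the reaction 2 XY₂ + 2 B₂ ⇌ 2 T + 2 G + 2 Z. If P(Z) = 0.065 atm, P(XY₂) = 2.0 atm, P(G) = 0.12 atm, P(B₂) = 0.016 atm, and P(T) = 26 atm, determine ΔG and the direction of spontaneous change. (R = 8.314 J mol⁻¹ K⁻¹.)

Qp = P(T)²·P(G)²·P(Z)² / (P(XY₂)²·P(B₂)²) = (26)²·(0.12)²·(0.065)² / ((2.0)²·(0.016)²) = 40.2
ΔG = RT ln(Qp/Kp) = (8.314 J mol⁻¹ K⁻¹)(800 K) × ln(40.2/210)
   = (6.651 kJ/mol)(-1.653) = -11.0 kJ/mol
ΔG < 0, so the forward reaction is spontaneous (proceeds forward).

ΔG = -11.0 kJ/mol; the forward reaction is spontaneous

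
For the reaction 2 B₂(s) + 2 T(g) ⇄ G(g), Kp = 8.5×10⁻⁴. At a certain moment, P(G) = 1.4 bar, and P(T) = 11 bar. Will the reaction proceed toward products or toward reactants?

to the left

(B₂ is a pure solid — omitted from Qp.)
Qp = P(G) / P(T)² = (1.4) / (11)² = 0.012
Qp = 0.012 > Kp = 8.5×10⁻⁴, so the reverse reaction proceeds.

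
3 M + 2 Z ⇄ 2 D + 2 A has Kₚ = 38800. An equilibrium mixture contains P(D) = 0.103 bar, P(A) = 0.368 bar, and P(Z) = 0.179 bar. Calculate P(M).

P(M) = 0.0105 bar

At equilibrium, Kₚ = P(D)²·P(A)² / (P(M)³·P(Z)²) = 38800.
(0.103)²·(0.368)² / ((P(M))³·(0.179)²) = 38800
P(M)³ = 1.16e-6 ⇒ P(M) = 0.0105 bar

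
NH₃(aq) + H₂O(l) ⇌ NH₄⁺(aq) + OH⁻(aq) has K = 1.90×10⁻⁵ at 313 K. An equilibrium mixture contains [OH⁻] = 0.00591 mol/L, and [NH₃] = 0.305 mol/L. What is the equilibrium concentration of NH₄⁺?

(H₂O is a pure liquid — omitted from K.)
At equilibrium, K = [NH₄⁺]·[OH⁻] / [NH₃] = 1.90×10⁻⁵.
([NH₄⁺])·(0.00591) / (0.305) = 1.90×10⁻⁵
[NH₄⁺] = 9.81×10⁻⁴ mol/L

[NH₄⁺] = 9.81×10⁻⁴ mol/L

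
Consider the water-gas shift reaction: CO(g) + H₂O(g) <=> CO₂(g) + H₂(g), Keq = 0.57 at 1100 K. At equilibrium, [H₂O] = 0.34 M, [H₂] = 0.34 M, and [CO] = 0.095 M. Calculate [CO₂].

At equilibrium, Keq = [CO₂]·[H₂] / ([CO]·[H₂O]) = 0.57.
([CO₂])·(0.34) / ((0.095)·(0.34)) = 0.57
[CO₂] = 0.0542 = 0.054 M

[CO₂] = 0.054 M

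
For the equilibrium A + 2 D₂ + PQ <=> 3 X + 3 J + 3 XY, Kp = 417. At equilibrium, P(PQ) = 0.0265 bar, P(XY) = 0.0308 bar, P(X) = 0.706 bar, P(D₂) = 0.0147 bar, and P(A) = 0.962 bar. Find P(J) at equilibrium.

P(J) = 6.07 bar

At equilibrium, Kp = P(X)³·P(J)³·P(XY)³ / (P(A)·P(D₂)²·P(PQ)) = 417.
(0.706)³·(P(J))³·(0.0308)³ / ((0.962)·(0.0147)²·(0.0265)) = 417
P(J)³ = 223 ⇒ P(J) = 6.07 bar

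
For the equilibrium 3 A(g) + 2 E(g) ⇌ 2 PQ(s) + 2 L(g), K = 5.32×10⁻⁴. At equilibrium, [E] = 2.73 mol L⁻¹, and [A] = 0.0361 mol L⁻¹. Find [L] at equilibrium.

(PQ is a pure solid — omitted from K.)
At equilibrium, K = [L]² / ([A]³·[E]²) = 5.32×10⁻⁴.
([L])² / ((0.0361)³·(2.73)²) = 5.32×10⁻⁴
[L]² = 1.87×10⁻⁷ ⇒ [L] = 4.32×10⁻⁴ mol L⁻¹

[L] = 4.32×10⁻⁴ mol L⁻¹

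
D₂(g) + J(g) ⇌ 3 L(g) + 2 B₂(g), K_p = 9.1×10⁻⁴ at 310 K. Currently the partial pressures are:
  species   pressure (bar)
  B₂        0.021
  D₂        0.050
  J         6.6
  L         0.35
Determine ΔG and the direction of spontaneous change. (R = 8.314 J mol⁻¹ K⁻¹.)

Q_p = P(L)³·P(B₂)² / (P(D₂)·P(J)) = (0.35)³·(0.021)² / ((0.050)·(6.6)) = 5.73×10⁻⁵
ΔG = RT ln(Q_p/K_p) = (8.314 J mol⁻¹ K⁻¹)(310 K) × ln(5.73×10⁻⁵/9.1×10⁻⁴)
   = (2.577 kJ/mol)(-2.765) = -7.13 kJ/mol
ΔG < 0, so the forward reaction is spontaneous (proceeds forward).

ΔG = -7.13 kJ/mol; the forward reaction is spontaneous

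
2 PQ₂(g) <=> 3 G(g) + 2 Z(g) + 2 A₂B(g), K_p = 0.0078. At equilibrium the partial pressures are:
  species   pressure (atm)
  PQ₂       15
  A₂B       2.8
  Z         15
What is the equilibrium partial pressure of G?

At equilibrium, K_p = P(G)³·P(Z)²·P(A₂B)² / P(PQ₂)² = 0.0078.
(P(G))³·(15)²·(2.8)² / (15)² = 0.0078
P(G)³ = 9.95×10⁻⁴ ⇒ P(G) = 0.10 atm

P(G) = 0.10 atm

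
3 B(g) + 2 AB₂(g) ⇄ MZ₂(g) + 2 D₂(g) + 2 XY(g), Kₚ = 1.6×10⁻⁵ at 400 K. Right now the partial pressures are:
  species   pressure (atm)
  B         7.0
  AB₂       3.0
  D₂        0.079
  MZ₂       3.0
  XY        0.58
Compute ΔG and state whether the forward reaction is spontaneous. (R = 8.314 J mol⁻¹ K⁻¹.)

ΔG = -6.85 kJ/mol; the forward reaction is spontaneous

Qₚ = P(MZ₂)·P(D₂)²·P(XY)² / (P(B)³·P(AB₂)²) = (3.0)·(0.079)²·(0.58)² / ((7.0)³·(3.0)²) = 2.04×10⁻⁶
ΔG = RT ln(Qₚ/Kₚ) = (8.314 J mol⁻¹ K⁻¹)(400 K) × ln(2.04×10⁻⁶/1.6×10⁻⁵)
   = (3.326 kJ/mol)(-2.060) = -6.85 kJ/mol
ΔG < 0, so the forward reaction is spontaneous (proceeds forward).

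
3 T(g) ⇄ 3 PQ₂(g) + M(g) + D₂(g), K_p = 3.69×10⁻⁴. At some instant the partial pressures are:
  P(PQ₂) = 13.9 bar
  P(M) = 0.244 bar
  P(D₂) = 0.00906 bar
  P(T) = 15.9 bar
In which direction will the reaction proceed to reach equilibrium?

toward reactants

Q_p = P(PQ₂)³·P(M)·P(D₂) / P(T)³ = (13.9)³·(0.244)·(0.00906) / (15.9)³ = 0.00148
Q_p = 0.00148 > K_p = 3.69×10⁻⁴, so the reverse reaction proceeds.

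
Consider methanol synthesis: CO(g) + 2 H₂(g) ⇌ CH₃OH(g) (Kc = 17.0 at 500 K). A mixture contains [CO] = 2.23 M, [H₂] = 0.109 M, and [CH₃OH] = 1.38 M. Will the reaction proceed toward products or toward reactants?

Qc = [CH₃OH] / ([CO]·[H₂]²) = (1.38) / ((2.23)·(0.109)²) = 52.1
Qc = 52.1 > Kc = 17.0, so the reverse reaction proceeds.

to the left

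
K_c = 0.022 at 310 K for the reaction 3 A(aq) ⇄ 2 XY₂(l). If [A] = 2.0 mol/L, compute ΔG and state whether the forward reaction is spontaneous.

(XY₂ is a pure liquid — omitted from Q_c.)
Q_c = 1 / [A]³ = 1 / (2.0)³ = 0.125
ΔG = RT ln(Q_c/K_c) = (8.314 J mol⁻¹ K⁻¹)(310 K) × ln(0.125/0.022)
   = (2.577 kJ/mol)(1.737) = 4.48 kJ/mol
ΔG > 0, so the forward reaction is non-spontaneous (proceeds in reverse).

ΔG = 4.48 kJ/mol; the forward reaction is non-spontaneous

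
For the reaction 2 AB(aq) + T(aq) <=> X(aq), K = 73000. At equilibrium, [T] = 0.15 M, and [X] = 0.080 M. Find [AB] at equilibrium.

[AB] = 0.0027 M

At equilibrium, K = [X] / ([AB]²·[T]) = 73000.
(0.080) / (([AB])²·(0.15)) = 73000
[AB]² = 7.31×10⁻⁶ ⇒ [AB] = 0.0027 M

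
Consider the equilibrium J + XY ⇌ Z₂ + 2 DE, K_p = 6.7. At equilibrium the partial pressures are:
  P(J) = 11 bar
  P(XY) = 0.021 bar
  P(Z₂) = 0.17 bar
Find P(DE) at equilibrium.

P(DE) = 3.0 bar

At equilibrium, K_p = P(Z₂)·P(DE)² / (P(J)·P(XY)) = 6.7.
(0.17)·(P(DE))² / ((11)·(0.021)) = 6.7
P(DE)² = 9.10 ⇒ P(DE) = 3.0 bar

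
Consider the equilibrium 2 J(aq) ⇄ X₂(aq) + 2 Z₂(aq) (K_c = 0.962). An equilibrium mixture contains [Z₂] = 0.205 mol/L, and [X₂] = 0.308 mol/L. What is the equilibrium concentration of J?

At equilibrium, K_c = [X₂]·[Z₂]² / [J]² = 0.962.
(0.308)·(0.205)² / ([J])² = 0.962
[J]² = 0.0135 ⇒ [J] = 0.116 mol/L

[J] = 0.116 mol/L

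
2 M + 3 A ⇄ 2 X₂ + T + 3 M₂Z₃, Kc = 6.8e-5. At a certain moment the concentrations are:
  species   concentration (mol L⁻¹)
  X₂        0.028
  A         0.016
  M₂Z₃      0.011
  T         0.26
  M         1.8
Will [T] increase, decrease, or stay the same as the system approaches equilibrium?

Qc = [X₂]²·[T]·[M₂Z₃]³ / ([M]²·[A]³) = (0.028)²·(0.26)·(0.011)³ / ((1.8)²·(0.016)³) = 2.0e-5
Qc = 2.0e-5 < Kc = 6.8e-5: net forward reaction.
T is a product, so it increases.

increase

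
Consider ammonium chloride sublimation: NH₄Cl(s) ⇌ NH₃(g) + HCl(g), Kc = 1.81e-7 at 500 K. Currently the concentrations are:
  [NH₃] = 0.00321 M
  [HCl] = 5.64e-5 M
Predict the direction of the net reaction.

(NH₄Cl is a pure solid — omitted from Qc.)
Qc = [NH₃]·[HCl] = (0.00321)·(5.64e-5) = 1.81e-7
Qc = 1.81e-7 = Kc, so the system is already at equilibrium.

no net change (already at equilibrium)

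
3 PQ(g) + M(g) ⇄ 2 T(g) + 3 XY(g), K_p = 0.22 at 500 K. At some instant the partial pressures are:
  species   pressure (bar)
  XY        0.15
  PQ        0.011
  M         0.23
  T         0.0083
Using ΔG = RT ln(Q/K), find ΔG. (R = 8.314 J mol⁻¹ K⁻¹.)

Q_p = P(T)²·P(XY)³ / (P(PQ)³·P(M)) = (0.0083)²·(0.15)³ / ((0.011)³·(0.23)) = 0.759
ΔG = RT ln(Q_p/K_p) = (8.314 J mol⁻¹ K⁻¹)(500 K) × ln(0.759/0.22)
   = (4.157 kJ/mol)(1.238) = 5.15 kJ/mol
ΔG > 0, so the forward reaction is non-spontaneous (proceeds in reverse).

ΔG = 5.15 kJ/mol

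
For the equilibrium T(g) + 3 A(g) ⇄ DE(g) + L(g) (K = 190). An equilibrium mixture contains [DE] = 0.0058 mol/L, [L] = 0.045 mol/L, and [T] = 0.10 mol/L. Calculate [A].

[A] = 0.024 mol/L

At equilibrium, K = [DE]·[L] / ([T]·[A]³) = 190.
(0.0058)·(0.045) / ((0.10)·([A])³) = 190
[A]³ = 1.37e-5 ⇒ [A] = 0.024 mol/L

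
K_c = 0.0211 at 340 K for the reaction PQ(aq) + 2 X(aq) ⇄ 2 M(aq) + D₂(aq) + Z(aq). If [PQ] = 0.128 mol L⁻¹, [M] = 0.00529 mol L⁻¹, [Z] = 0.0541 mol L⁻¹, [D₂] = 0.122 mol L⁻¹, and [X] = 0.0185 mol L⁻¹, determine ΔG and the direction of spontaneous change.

Q_c = [M]²·[D₂]·[Z] / ([PQ]·[X]²) = (0.00529)²·(0.122)·(0.0541) / ((0.128)·(0.0185)²) = 0.00422
ΔG = RT ln(Q_c/K_c) = (8.314 J mol⁻¹ K⁻¹)(340 K) × ln(0.00422/0.0211)
   = (2.827 kJ/mol)(-1.609) = -4.55 kJ/mol
ΔG < 0, so the forward reaction is spontaneous (proceeds forward).

ΔG = -4.55 kJ/mol; the forward reaction is spontaneous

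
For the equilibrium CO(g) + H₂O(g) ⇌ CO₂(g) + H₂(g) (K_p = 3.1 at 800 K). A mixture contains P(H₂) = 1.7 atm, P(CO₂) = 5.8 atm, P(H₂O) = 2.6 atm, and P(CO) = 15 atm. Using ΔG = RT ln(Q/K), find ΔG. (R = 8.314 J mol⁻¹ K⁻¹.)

Q_p = P(CO₂)·P(H₂) / (P(CO)·P(H₂O)) = (5.8)·(1.7) / ((15)·(2.6)) = 0.253
ΔG = RT ln(Q_p/K_p) = (8.314 J mol⁻¹ K⁻¹)(800 K) × ln(0.253/3.1)
   = (6.651 kJ/mol)(-2.506) = -16.7 kJ/mol
ΔG < 0, so the forward reaction is spontaneous (proceeds forward).

ΔG = -16.7 kJ/mol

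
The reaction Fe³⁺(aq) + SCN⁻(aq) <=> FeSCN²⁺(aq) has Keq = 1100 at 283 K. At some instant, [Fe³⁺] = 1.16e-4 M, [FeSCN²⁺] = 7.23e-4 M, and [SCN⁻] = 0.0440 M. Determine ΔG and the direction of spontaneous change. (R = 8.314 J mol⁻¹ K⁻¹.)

ΔG = -4.82 kJ/mol; the forward reaction is spontaneous

Q = [FeSCN²⁺] / ([Fe³⁺]·[SCN⁻]) = (7.23e-4) / ((1.16e-4)·(0.0440)) = 142
ΔG = RT ln(Q/Keq) = (8.314 J mol⁻¹ K⁻¹)(283 K) × ln(142/1100)
   = (2.353 kJ/mol)(-2.047) = -4.82 kJ/mol
ΔG < 0, so the forward reaction is spontaneous (proceeds forward).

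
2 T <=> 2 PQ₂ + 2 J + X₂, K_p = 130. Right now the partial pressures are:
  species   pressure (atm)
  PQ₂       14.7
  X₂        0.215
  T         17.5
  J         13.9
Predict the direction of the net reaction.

Q_p = P(PQ₂)²·P(J)²·P(X₂) / P(T)² = (14.7)²·(13.9)²·(0.215) / (17.5)² = 29.3
Q_p = 29.3 < K_p = 130, so the forward reaction proceeds.

to the right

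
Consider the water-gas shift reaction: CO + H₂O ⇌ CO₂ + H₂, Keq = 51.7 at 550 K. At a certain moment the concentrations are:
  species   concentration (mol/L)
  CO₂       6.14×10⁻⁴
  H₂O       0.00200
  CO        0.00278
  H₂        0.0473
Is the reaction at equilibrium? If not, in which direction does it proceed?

forward (toward products)

Q = [CO₂]·[H₂] / ([CO]·[H₂O]) = (6.14×10⁻⁴)·(0.0473) / ((0.00278)·(0.00200)) = 5.22
Q = 5.22 < Keq = 51.7, so the forward reaction proceeds.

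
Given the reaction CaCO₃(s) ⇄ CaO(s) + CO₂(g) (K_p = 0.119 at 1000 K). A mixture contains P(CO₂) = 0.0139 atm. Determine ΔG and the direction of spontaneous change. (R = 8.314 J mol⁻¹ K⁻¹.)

(CaCO₃, CaO are pure solids — omitted from Q_p.)
Q_p = P(CO₂) = 0.0139
ΔG = RT ln(Q_p/K_p) = (8.314 J mol⁻¹ K⁻¹)(1000 K) × ln(0.0139/0.119)
   = (8.314 kJ/mol)(-2.147) = -17.9 kJ/mol
ΔG < 0, so the forward reaction is spontaneous (proceeds forward).

ΔG = -17.9 kJ/mol; the forward reaction is spontaneous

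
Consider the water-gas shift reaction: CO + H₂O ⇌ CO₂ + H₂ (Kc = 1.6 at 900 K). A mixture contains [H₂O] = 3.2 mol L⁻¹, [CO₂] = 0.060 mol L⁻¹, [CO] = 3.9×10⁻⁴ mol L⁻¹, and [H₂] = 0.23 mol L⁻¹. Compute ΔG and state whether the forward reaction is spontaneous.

ΔG = 14.5 kJ/mol; the forward reaction is non-spontaneous

Qc = [CO₂]·[H₂] / ([CO]·[H₂O]) = (0.060)·(0.23) / ((3.9×10⁻⁴)·(3.2)) = 11.1
ΔG = RT ln(Qc/Kc) = (8.314 J mol⁻¹ K⁻¹)(900 K) × ln(11.1/1.6)
   = (7.483 kJ/mol)(1.937) = 14.5 kJ/mol
ΔG > 0, so the forward reaction is non-spontaneous (proceeds in reverse).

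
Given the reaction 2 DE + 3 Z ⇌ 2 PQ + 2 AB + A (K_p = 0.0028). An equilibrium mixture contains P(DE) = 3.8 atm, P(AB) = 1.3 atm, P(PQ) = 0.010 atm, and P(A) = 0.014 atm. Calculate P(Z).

P(Z) = 0.039 atm

At equilibrium, K_p = P(PQ)²·P(AB)²·P(A) / (P(DE)²·P(Z)³) = 0.0028.
(0.010)²·(1.3)²·(0.014) / ((3.8)²·(P(Z))³) = 0.0028
P(Z)³ = 5.85×10⁻⁵ ⇒ P(Z) = 0.039 atm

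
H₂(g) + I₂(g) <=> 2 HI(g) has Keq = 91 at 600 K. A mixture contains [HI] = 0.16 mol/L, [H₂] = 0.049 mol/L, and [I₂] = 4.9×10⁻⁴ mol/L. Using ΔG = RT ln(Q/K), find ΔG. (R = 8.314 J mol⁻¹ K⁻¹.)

Q = [HI]² / ([H₂]·[I₂]) = (0.16)² / ((0.049)·(4.9×10⁻⁴)) = 1070
ΔG = RT ln(Q/Keq) = (8.314 J mol⁻¹ K⁻¹)(600 K) × ln(1070/91)
   = (4.988 kJ/mol)(2.465) = 12.3 kJ/mol
ΔG > 0, so the forward reaction is non-spontaneous (proceeds in reverse).

ΔG = 12.3 kJ/mol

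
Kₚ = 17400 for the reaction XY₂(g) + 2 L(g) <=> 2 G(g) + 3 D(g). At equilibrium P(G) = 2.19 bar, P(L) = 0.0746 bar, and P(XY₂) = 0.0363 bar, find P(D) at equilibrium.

P(D) = 0.902 bar

At equilibrium, Kₚ = P(G)²·P(D)³ / (P(XY₂)·P(L)²) = 17400.
(2.19)²·(P(D))³ / ((0.0363)·(0.0746)²) = 17400
P(D)³ = 0.733 ⇒ P(D) = 0.902 bar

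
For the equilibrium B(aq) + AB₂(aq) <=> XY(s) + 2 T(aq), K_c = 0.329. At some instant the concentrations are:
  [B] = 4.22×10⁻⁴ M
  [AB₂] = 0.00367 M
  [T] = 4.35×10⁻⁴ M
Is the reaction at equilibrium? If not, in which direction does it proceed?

(XY is a pure solid — omitted from Q_c.)
Q_c = [T]² / ([B]·[AB₂]) = (4.35×10⁻⁴)² / ((4.22×10⁻⁴)·(0.00367)) = 0.122
Q_c = 0.122 < K_c = 0.329, so the forward reaction proceeds.

in the forward direction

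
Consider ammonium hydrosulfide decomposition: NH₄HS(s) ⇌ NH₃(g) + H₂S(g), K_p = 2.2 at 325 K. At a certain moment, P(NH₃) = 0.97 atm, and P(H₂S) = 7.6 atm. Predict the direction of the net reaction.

(NH₄HS is a pure solid — omitted from Q_p.)
Q_p = P(NH₃)·P(H₂S) = (0.97)·(7.6) = 7.4
Q_p = 7.4 > K_p = 2.2, so the reverse reaction proceeds.

to the left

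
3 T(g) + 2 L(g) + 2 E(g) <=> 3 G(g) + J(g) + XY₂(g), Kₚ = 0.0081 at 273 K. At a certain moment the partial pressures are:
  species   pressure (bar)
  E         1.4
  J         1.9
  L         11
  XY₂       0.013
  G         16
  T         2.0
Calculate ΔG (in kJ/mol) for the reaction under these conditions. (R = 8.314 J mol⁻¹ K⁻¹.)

Qₚ = P(G)³·P(J)·P(XY₂) / (P(T)³·P(L)²·P(E)²) = (16)³·(1.9)·(0.013) / ((2.0)³·(11)²·(1.4)²) = 0.0533
ΔG = RT ln(Qₚ/Kₚ) = (8.314 J mol⁻¹ K⁻¹)(273 K) × ln(0.0533/0.0081)
   = (2.270 kJ/mol)(1.884) = 4.28 kJ/mol
ΔG > 0, so the forward reaction is non-spontaneous (proceeds in reverse).

ΔG = 4.28 kJ/mol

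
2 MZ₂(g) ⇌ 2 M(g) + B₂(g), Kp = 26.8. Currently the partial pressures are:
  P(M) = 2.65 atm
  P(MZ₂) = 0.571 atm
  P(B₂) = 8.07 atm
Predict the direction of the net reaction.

to the left

Qp = P(M)²·P(B₂) / P(MZ₂)² = (2.65)²·(8.07) / (0.571)² = 174
Qp = 174 > Kp = 26.8, so the reverse reaction proceeds.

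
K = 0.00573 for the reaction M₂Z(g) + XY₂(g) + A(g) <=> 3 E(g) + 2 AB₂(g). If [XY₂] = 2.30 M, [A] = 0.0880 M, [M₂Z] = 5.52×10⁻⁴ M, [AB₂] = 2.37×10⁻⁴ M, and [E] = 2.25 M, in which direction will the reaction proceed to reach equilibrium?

Q = [E]³·[AB₂]² / ([M₂Z]·[XY₂]·[A]) = (2.25)³·(2.37×10⁻⁴)² / ((5.52×10⁻⁴)·(2.30)·(0.0880)) = 0.00573
Q = 0.00573 = K, so the system is already at equilibrium.

at equilibrium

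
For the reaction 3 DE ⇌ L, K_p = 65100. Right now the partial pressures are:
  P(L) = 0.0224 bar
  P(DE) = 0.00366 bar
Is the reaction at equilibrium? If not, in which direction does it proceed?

Q_p = P(L) / P(DE)³ = (0.0224) / (0.00366)³ = 4.57×10⁵
Q_p = 4.57×10⁵ > K_p = 65100, so the reverse reaction proceeds.

toward reactants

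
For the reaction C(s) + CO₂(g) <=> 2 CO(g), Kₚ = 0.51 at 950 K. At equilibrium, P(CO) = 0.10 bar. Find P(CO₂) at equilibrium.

P(CO₂) = 0.020 bar

(C is a pure solid — omitted from Kₚ.)
At equilibrium, Kₚ = P(CO)² / P(CO₂) = 0.51.
(0.10)² / (P(CO₂)) = 0.51
P(CO₂) = 0.0196 = 0.020 bar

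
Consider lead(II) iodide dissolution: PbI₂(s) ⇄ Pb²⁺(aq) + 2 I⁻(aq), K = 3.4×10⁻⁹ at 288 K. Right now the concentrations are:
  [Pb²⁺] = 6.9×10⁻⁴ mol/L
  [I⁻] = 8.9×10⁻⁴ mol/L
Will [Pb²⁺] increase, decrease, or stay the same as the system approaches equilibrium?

increase

(PbI₂ is a pure solid — omitted from Q.)
Q = [Pb²⁺]·[I⁻]² = (6.9×10⁻⁴)·(8.9×10⁻⁴)² = 5.5×10⁻¹⁰
Q = 5.5×10⁻¹⁰ < K = 3.4×10⁻⁹: net forward reaction.
Pb²⁺ is a product, so it increases.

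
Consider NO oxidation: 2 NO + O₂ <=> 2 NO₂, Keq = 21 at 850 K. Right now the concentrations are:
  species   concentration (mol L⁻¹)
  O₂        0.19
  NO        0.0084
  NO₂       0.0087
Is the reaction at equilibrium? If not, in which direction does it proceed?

in the forward direction

Q = [NO₂]² / ([NO]²·[O₂]) = (0.0087)² / ((0.0084)²·(0.19)) = 5.6
Q = 5.6 < Keq = 21, so the forward reaction proceeds.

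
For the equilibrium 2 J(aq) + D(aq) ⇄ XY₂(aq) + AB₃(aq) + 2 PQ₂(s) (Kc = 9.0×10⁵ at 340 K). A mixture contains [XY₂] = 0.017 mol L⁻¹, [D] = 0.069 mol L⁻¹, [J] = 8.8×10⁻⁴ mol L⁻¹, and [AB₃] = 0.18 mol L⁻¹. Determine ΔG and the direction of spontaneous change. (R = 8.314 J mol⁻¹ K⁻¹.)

ΔG = -7.79 kJ/mol; the forward reaction is spontaneous

(PQ₂ is a pure solid — omitted from Qc.)
Qc = [XY₂]·[AB₃] / ([J]²·[D]) = (0.017)·(0.18) / ((8.8×10⁻⁴)²·(0.069)) = 57300
ΔG = RT ln(Qc/Kc) = (8.314 J mol⁻¹ K⁻¹)(340 K) × ln(57300/9.0×10⁵)
   = (2.827 kJ/mol)(-2.754) = -7.79 kJ/mol
ΔG < 0, so the forward reaction is spontaneous (proceeds forward).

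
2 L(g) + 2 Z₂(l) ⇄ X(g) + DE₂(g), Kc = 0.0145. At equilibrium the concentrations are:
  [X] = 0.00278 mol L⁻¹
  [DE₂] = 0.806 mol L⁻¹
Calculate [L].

(Z₂ is a pure liquid — omitted from Kc.)
At equilibrium, Kc = [X]·[DE₂] / [L]² = 0.0145.
(0.00278)·(0.806) / ([L])² = 0.0145
[L]² = 0.155 ⇒ [L] = 0.393 mol L⁻¹

[L] = 0.393 mol L⁻¹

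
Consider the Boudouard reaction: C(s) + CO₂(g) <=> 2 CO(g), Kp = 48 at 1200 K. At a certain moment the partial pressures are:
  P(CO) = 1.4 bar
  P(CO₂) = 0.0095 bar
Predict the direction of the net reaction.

(C is a pure solid — omitted from Qp.)
Qp = P(CO)² / P(CO₂) = (1.4)² / (0.0095) = 210
Qp = 210 > Kp = 48, so the reverse reaction proceeds.

reverse (toward reactants)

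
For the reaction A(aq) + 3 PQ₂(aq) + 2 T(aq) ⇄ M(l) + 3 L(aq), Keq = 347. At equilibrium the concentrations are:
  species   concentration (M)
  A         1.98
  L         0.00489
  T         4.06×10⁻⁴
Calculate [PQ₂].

(M is a pure liquid — omitted from Keq.)
At equilibrium, Keq = [L]³ / ([A]·[PQ₂]³·[T]²) = 347.
(0.00489)³ / ((1.98)·([PQ₂])³·(4.06×10⁻⁴)²) = 347
[PQ₂]³ = 0.00103 ⇒ [PQ₂] = 0.101 M

[PQ₂] = 0.101 M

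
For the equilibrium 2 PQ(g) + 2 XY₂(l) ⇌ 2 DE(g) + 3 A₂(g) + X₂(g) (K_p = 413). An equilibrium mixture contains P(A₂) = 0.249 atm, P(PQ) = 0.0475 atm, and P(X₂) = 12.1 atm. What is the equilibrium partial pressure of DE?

(XY₂ is a pure liquid — omitted from K_p.)
At equilibrium, K_p = P(DE)²·P(A₂)³·P(X₂) / P(PQ)² = 413.
(P(DE))²·(0.249)³·(12.1) / (0.0475)² = 413
P(DE)² = 4.99 ⇒ P(DE) = 2.23 atm

P(DE) = 2.23 atm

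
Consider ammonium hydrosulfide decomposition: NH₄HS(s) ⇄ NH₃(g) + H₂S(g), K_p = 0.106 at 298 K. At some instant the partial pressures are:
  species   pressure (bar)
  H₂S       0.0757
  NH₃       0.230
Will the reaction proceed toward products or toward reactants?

(NH₄HS is a pure solid — omitted from Q_p.)
Q_p = P(NH₃)·P(H₂S) = (0.230)·(0.0757) = 0.0174
Q_p = 0.0174 < K_p = 0.106, so the forward reaction proceeds.

in the forward direction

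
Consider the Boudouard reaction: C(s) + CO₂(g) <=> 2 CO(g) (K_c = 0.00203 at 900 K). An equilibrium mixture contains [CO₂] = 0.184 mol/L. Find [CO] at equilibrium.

[CO] = 0.0193 mol/L

(C is a pure solid — omitted from K_c.)
At equilibrium, K_c = [CO]² / [CO₂] = 0.00203.
([CO])² / (0.184) = 0.00203
[CO]² = 3.74×10⁻⁴ ⇒ [CO] = 0.0193 mol/L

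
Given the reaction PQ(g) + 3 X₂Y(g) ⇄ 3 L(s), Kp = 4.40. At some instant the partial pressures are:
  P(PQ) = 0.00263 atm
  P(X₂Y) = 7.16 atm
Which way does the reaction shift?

(L is a pure solid — omitted from Qp.)
Qp = 1 / (P(PQ)·P(X₂Y)³) = 1 / ((0.00263)·(7.16)³) = 1.04
Qp = 1.04 < Kp = 4.40, so the forward reaction proceeds.

forward (toward products)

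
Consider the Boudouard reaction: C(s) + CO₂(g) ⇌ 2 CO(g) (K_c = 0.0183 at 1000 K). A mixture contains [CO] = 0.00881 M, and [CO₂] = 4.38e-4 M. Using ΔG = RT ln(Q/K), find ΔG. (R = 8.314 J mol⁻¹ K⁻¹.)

(C is a pure solid — omitted from Q_c.)
Q_c = [CO]² / [CO₂] = (0.00881)² / (4.38e-4) = 0.177
ΔG = RT ln(Q_c/K_c) = (8.314 J mol⁻¹ K⁻¹)(1000 K) × ln(0.177/0.0183)
   = (8.314 kJ/mol)(2.269) = 18.9 kJ/mol
ΔG > 0, so the forward reaction is non-spontaneous (proceeds in reverse).

ΔG = 18.9 kJ/mol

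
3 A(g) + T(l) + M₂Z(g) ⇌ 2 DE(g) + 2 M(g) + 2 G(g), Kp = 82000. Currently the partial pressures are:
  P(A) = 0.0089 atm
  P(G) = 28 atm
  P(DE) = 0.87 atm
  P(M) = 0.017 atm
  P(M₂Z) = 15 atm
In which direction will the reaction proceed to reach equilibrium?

in the forward direction

(T is a pure liquid — omitted from Qp.)
Qp = P(DE)²·P(M)²·P(G)² / (P(A)³·P(M₂Z)) = (0.87)²·(0.017)²·(28)² / ((0.0089)³·(15)) = 16000
Qp = 16000 < Kp = 82000, so the forward reaction proceeds.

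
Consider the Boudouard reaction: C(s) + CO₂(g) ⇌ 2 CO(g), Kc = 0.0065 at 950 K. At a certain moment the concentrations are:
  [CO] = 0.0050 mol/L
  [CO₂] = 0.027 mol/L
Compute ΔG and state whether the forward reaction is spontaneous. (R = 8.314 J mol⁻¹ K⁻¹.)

(C is a pure solid — omitted from Qc.)
Qc = [CO]² / [CO₂] = (0.0050)² / (0.027) = 9.26×10⁻⁴
ΔG = RT ln(Qc/Kc) = (8.314 J mol⁻¹ K⁻¹)(950 K) × ln(9.26×10⁻⁴/0.0065)
   = (7.898 kJ/mol)(-1.949) = -15.4 kJ/mol
ΔG < 0, so the forward reaction is spontaneous (proceeds forward).

ΔG = -15.4 kJ/mol; the forward reaction is spontaneous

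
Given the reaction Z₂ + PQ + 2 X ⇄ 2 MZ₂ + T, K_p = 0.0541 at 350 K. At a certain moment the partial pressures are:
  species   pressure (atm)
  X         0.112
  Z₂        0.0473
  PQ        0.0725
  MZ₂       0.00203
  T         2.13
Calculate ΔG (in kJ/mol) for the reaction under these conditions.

ΔG = 3.86 kJ/mol

Q_p = P(MZ₂)²·P(T) / (P(Z₂)·P(PQ)·P(X)²) = (0.00203)²·(2.13) / ((0.0473)·(0.0725)·(0.112)²) = 0.204
ΔG = RT ln(Q_p/K_p) = (8.314 J mol⁻¹ K⁻¹)(350 K) × ln(0.204/0.0541)
   = (2.910 kJ/mol)(1.327) = 3.86 kJ/mol
ΔG > 0, so the forward reaction is non-spontaneous (proceeds in reverse).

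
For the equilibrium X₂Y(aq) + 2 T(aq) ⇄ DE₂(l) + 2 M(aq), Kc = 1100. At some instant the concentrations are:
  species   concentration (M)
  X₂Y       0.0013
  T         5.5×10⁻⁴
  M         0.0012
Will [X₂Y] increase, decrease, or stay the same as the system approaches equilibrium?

increase

(DE₂ is a pure liquid — omitted from Qc.)
Qc = [M]² / ([X₂Y]·[T]²) = (0.0012)² / ((0.0013)·(5.5×10⁻⁴)²) = 3700
Qc = 3700 > Kc = 1100: net reverse reaction.
X₂Y is a reactant, so it increases.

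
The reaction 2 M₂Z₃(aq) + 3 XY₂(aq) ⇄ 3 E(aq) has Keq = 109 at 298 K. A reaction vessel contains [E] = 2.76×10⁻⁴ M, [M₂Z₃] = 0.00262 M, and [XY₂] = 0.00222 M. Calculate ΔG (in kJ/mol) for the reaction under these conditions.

ΔG = 2.34 kJ/mol

Q = [E]³ / ([M₂Z₃]²·[XY₂]³) = (2.76×10⁻⁴)³ / ((0.00262)²·(0.00222)³) = 280
ΔG = RT ln(Q/Keq) = (8.314 J mol⁻¹ K⁻¹)(298 K) × ln(280/109)
   = (2.478 kJ/mol)(0.9434) = 2.34 kJ/mol
ΔG > 0, so the forward reaction is non-spontaneous (proceeds in reverse).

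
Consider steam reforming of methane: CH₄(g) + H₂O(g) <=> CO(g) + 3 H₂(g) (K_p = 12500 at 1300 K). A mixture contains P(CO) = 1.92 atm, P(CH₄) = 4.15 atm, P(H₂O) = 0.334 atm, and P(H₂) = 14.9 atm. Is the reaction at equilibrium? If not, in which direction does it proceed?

Q_p = P(CO)·P(H₂)³ / (P(CH₄)·P(H₂O)) = (1.92)·(14.9)³ / ((4.15)·(0.334)) = 4580
Q_p = 4580 < K_p = 12500, so the forward reaction proceeds.

forward (toward products)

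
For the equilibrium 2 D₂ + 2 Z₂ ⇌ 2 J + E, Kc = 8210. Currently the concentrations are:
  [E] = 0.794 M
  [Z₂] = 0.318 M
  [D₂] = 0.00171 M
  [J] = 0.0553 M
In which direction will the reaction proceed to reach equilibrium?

Qc = [J]²·[E] / ([D₂]²·[Z₂]²) = (0.0553)²·(0.794) / ((0.00171)²·(0.318)²) = 8210
Qc = 8210 = Kc, so the system is already at equilibrium.

no net change (already at equilibrium)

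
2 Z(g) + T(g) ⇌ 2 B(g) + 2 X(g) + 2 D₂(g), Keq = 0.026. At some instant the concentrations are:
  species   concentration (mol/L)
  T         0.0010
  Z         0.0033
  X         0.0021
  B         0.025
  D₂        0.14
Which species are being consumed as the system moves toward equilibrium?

Q = [B]²·[X]²·[D₂]² / ([Z]²·[T]) = (0.025)²·(0.0021)²·(0.14)² / ((0.0033)²·(0.0010)) = 0.0050
Q = 0.0050 < Keq = 0.026: net forward reaction.

Z, T (reactants)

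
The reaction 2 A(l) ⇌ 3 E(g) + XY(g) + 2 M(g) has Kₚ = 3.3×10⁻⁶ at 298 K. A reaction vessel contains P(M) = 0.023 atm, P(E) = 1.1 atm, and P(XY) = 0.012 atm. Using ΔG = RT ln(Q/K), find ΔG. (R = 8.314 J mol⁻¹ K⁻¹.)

(A is a pure liquid — omitted from Qₚ.)
Qₚ = P(E)³·P(XY)·P(M)² = (1.1)³·(0.012)·(0.023)² = 8.45×10⁻⁶
ΔG = RT ln(Qₚ/Kₚ) = (8.314 J mol⁻¹ K⁻¹)(298 K) × ln(8.45×10⁻⁶/3.3×10⁻⁶)
   = (2.478 kJ/mol)(0.9402) = 2.33 kJ/mol
ΔG > 0, so the forward reaction is non-spontaneous (proceeds in reverse).

ΔG = 2.33 kJ/mol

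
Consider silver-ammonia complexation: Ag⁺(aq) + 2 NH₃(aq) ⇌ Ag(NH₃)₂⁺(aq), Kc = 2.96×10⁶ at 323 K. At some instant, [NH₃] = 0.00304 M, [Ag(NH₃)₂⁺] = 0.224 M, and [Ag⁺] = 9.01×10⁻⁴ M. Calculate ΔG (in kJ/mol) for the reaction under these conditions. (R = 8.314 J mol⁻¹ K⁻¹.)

ΔG = 5.93 kJ/mol

Qc = [Ag(NH₃)₂⁺] / ([Ag⁺]·[NH₃]²) = (0.224) / ((9.01×10⁻⁴)·(0.00304)²) = 2.69×10⁷
ΔG = RT ln(Qc/Kc) = (8.314 J mol⁻¹ K⁻¹)(323 K) × ln(2.69×10⁷/2.96×10⁶)
   = (2.685 kJ/mol)(2.207) = 5.93 kJ/mol
ΔG > 0, so the forward reaction is non-spontaneous (proceeds in reverse).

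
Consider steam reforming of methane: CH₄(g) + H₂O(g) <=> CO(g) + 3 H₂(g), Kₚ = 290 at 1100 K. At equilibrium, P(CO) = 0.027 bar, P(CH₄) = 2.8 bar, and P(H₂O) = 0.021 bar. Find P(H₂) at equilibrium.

At equilibrium, Kₚ = P(CO)·P(H₂)³ / (P(CH₄)·P(H₂O)) = 290.
(0.027)·(P(H₂))³ / ((2.8)·(0.021)) = 290
P(H₂)³ = 632 ⇒ P(H₂) = 8.6 bar

P(H₂) = 8.6 bar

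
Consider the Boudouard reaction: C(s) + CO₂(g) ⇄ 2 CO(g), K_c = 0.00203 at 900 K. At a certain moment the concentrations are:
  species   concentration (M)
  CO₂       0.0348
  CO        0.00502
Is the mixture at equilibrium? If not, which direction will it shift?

(C is a pure solid — omitted from Q_c.)
Q_c = [CO]² / [CO₂] = (0.00502)² / (0.0348) = 7.24e-4
Q_c = 7.24e-4 < K_c = 0.00203: net forward reaction.

no; Q < K, reaction proceeds forward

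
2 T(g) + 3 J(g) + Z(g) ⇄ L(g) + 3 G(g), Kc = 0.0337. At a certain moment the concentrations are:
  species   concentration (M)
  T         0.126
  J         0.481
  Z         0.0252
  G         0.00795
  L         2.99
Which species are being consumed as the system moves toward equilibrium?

Qc = [L]·[G]³ / ([T]²·[J]³·[Z]) = (2.99)·(0.00795)³ / ((0.126)²·(0.481)³·(0.0252)) = 0.0337
Qc = 0.0337 = Kc; the system is at equilibrium.

none (at equilibrium)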